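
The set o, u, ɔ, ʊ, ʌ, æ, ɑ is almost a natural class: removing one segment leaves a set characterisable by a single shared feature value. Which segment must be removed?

æ

The remaining segments after removing /æ/ share [+back]; /æ/ (low front unrounded vowel) is [-back]. For every other candidate removal, the leftover set fails to share any single feature value that the removed segment lacks.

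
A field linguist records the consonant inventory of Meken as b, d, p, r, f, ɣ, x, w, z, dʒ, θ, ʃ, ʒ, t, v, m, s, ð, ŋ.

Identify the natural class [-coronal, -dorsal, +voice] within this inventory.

First, the [-coronal] segments are /b, p, f, ɣ, x, w, v, m, ŋ/.
Then [-dorsal] gives /b, p, f, v, m/.
Then [+voice] leaves /b, v, m/.

b, v, m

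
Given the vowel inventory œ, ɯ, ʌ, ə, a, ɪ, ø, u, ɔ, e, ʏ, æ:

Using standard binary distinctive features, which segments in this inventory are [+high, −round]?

Eliminate segments failing any feature: /œ, ʌ, ə, a, ø, ɔ, e, æ/ are [−high]; /u, ʏ/ are [+round]. The remaining /ɯ, ɪ/ satisfy [+high], [−round].

ɯ, ɪ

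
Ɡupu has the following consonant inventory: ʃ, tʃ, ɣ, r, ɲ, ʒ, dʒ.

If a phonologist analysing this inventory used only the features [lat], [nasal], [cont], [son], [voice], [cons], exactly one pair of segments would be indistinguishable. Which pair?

/ʒ/ (voiced postalveolar fricative) and /ɣ/ (voiced velar fricative) are both [-lateral], [-nasal], [+continuant], [-sonorant], [+voice], [+consonantal], so none of the listed features separates them. (They do differ in [strident], [coronal] and [dorsal], which are not among the given features.) Every other pair in the inventory differs on at least one listed feature.

ʒ, ɣ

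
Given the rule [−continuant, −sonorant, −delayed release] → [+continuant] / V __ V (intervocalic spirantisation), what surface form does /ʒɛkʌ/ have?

[ʒɛxʌ]

Only /k/ occurs between two vowels (/ɛ/ __ /ʌ/) and matches the structural description. It is a voiceless velar stop, so [−continuant, −sonorant, −delayed release] holds; changing it to [+continuant] with all other features held fixed yields /x/ (voiceless velar fricative). No other segment meets both the structural description and the environment, so the output is [ʒɛxʌ].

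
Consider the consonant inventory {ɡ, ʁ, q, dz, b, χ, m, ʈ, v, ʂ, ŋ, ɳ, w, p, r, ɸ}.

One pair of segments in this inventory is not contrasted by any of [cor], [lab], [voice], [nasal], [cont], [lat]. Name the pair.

/w/ (labial-velar glide) and /v/ (voiced labiodental fricative) are both [-coronal], [+labial], [+voice], [-nasal], [+continuant], [-lateral], so none of the listed features separates them. (They do differ in [sonorant], [round] and [dorsal], which are not among the given features.) Every other pair in the inventory differs on at least one listed feature.

w, v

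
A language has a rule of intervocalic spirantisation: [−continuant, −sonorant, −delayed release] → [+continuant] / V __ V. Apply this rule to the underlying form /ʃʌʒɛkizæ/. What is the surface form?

/k/ satisfies [−continuant, −sonorant, −delayed release] and sits in V __ V. The [+continuant] counterpart of the voiceless velar stop is /x/. Other segments in /ʃʌʒɛkizæ/ either fail the structural description or are not in the environment, so the surface form is [ʃʌʒɛxizæ].

[ʃʌʒɛxizæ]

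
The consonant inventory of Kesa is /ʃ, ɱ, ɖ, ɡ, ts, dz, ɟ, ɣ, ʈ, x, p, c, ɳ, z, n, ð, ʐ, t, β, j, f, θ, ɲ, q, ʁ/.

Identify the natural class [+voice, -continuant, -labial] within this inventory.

ɖ, ɡ, dz, ɟ, ɳ, n, ɲ

First, the [+voice] segments are /ɱ, ɖ, ɡ, dz, ɟ, ɣ, ɳ, z, n, ð, ʐ, β, j, ɲ, ʁ/.
Within that set, [-continuant] gives /ɱ, ɖ, ɡ, dz, ɟ, ɳ, n, ɲ/.
Then [-labial] leaves /ɖ, ɡ, dz, ɟ, ɳ, n, ɲ/.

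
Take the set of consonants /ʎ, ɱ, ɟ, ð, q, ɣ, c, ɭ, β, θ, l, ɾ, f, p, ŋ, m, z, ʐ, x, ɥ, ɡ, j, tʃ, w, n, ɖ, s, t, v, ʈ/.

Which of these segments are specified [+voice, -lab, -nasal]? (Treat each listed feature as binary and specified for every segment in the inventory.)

Eliminate segments failing any feature: /ɱ, β, m, ɥ, w, v/ are [+labial]; /q, c, θ, f, p, x, tʃ, s, t, ʈ/ are [-voice]; /ŋ, n/ are [+nasal]. The remaining /ʎ, ɟ, ð, ɣ, ɭ, l, ɾ, z, ʐ, ɡ, j, ɖ/ satisfy [+voice], [-labial], [-nasal].

ʎ, ɟ, ð, ɣ, ɭ, l, ɾ, z, ʐ, ɡ, j, ɖ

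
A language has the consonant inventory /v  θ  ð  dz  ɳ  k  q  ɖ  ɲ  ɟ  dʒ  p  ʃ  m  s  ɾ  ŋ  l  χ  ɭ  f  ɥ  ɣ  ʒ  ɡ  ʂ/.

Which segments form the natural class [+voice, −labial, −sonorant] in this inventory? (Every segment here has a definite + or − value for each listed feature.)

ð, dz, ɖ, ɟ, dʒ, ɣ, ʒ, ɡ

Checking each segment against [+voice], [−labial], [−sonorant]: /ð/ (voiced dental fricative), /dz/ (voiced alveolar affricate), /ɖ/ (voiced retroflex stop), /ɟ/ (voiced palatal stop), /dʒ/ (voiced postalveolar affricate), /ɣ/ (voiced velar fricative), among others, satisfy every feature; every other segment in the inventory fails at least one.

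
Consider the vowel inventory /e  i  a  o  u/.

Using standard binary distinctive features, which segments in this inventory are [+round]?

o, u

The feature [round] marks segments produced with lip rounding. In this inventory /o, u/ have that property, so they are [+round]; /e, i, a/ are [-round].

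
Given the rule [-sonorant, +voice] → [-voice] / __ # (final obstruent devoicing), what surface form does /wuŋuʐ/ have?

Only the final segment /ʐ/ is both word-final and matches the structural description. It is a voiced retroflex fricative, so [-sonorant, +voice] holds; changing it to [-voice] with all other features held fixed yields /ʂ/ (voiceless retroflex fricative). No other segment meets both the structural description and the environment, so the output is [wuŋuʂ].

[wuŋuʂ]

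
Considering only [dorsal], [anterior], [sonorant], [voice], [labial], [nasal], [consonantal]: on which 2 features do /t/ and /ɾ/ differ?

The two segments share [−dorsal], [+anterior], [−labial], [−nasal], [+consonantal]. The only features from the list on which they differ: /t/ is [−sonorant] while /ɾ/ is [+sonorant]; /t/ is [−voice] while /ɾ/ is [+voice].

[sonorant], [voice]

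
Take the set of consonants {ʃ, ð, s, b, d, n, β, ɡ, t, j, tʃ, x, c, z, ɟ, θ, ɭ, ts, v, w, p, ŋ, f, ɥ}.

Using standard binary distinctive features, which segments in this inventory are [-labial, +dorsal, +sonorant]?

Checking each segment against [-labial], [+dorsal], [+sonorant]: /j/ (palatal glide), /ŋ/ (velar nasal) satisfy every feature; every other segment in the inventory fails at least one.

j, ŋ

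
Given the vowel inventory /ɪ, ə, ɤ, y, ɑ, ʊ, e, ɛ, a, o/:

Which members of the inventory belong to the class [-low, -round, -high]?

Checking each segment against [-low], [-round], [-high]: /ə/ (mid central vowel (schwa)), /ɤ/ (mid back unrounded tense vowel), /e/ (mid front unrounded tense vowel), /ɛ/ (mid front unrounded lax vowel) satisfy every feature; every other segment in the inventory fails at least one.

ə, ɤ, e, ɛ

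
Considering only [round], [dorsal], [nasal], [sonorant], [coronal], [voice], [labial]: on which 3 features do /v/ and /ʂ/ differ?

[voice], [labial], [coronal]

/v/ is the voiced labiodental fricative and /ʂ/ is the voiceless retroflex fricative. Both are [-round], [-dorsal], [-nasal], [-sonorant]. /v/ is [+voice] while /ʂ/ is [-voice]; /v/ is [+labial] while /ʂ/ is [-labial]; /v/ is [-coronal] while /ʂ/ is [+coronal], so the distinguishing features are [voice], [labial], [coronal].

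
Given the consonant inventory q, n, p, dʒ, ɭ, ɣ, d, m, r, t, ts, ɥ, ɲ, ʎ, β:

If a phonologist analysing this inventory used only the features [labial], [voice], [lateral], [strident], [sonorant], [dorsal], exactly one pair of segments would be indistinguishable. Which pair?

r, n

Both /r/ and /n/ are [−labial], [+voice], [−lateral], [−strident], [+sonorant], [−dorsal]. Since the list omits [nasal] and [continuant] — which do distinguish the alveolar trill from the alveolar nasal — this pair collapses; all other pairs remain distinct.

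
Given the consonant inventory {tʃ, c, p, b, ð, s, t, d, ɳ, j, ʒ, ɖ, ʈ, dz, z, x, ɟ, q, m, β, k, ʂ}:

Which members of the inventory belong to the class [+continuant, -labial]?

Eliminate segments failing any feature: /tʃ, c, p, b, t, d, ɳ, ɖ, ʈ, dz, ɟ, q, m, k/ are [-continuant]; /β/ is [+labial]. The remaining /ð, s, j, ʒ, z, x, ʂ/ satisfy [+continuant], [-labial].

ð, s, j, ʒ, z, x, ʂ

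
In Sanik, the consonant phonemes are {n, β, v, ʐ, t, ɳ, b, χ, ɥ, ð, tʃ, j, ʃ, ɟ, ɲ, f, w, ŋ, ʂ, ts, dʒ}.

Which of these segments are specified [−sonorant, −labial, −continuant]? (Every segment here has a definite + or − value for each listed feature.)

t, tʃ, ɟ, ts, dʒ

Checking each segment against [−sonorant], [−labial], [−continuant]: /t/ (voiceless alveolar stop), /tʃ/ (voiceless postalveolar affricate), /ɟ/ (voiced palatal stop), /ts/ (voiceless alveolar affricate), /dʒ/ (voiced postalveolar affricate) satisfy every feature; every other segment in the inventory fails at least one.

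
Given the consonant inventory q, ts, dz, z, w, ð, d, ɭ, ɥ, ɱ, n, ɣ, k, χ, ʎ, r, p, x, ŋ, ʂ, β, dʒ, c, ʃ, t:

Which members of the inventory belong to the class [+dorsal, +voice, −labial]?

Eliminate segments failing any feature: /q, k, χ, x, c/ are [−voice]; /ts, dz, z, ð, d, ɭ, ɱ, n, r, p, ʂ, β, dʒ, ʃ, t/ are [−dorsal]; /w, ɥ/ are [+labial]. The remaining /ɣ, ʎ, ŋ/ satisfy [+dorsal], [+voice], [−labial].

ɣ, ʎ, ŋ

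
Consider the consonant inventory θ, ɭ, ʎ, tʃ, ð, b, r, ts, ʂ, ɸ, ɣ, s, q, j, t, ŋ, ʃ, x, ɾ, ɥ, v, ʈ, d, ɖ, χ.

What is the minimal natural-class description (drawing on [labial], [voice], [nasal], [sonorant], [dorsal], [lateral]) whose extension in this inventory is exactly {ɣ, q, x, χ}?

[−sonorant, +dorsal]

Every target segment is [−sonorant], [+dorsal]; each remaining inventory member fails at least one of these. Each conjunct is needed — [+dorsal] alone would also admit /ʎ, j, ŋ, ɥ/; [−sonorant] alone would also admit /θ, tʃ, ð, b, …/ — and no other single listed feature has exactly this extension, so two is the minimum.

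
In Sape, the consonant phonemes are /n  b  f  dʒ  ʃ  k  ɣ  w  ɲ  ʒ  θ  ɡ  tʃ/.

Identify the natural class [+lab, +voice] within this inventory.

b, w

Checking each segment against [+labial], [+voice]: /b/ (voiced bilabial stop), /w/ (labial-velar glide) satisfy every feature; every other segment in the inventory fails at least one.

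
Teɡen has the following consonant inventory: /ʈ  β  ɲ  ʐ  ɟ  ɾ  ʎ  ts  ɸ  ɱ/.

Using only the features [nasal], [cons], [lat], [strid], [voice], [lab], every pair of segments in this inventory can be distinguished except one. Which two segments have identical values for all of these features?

On the given features, /ɾ/ and /ɟ/ have an identical profile: [-nasal], [+consonantal], [-lateral], [-strident], [+voice], [-labial]. No other two segments in the inventory coincide on all 6 features. (They do differ in [sonorant] and [dorsal], which are not among the given features.)

ɾ, ɟ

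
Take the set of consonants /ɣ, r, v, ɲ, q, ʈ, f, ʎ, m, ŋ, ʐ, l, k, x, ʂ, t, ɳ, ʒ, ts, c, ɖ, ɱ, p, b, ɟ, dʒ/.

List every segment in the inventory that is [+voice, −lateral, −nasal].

ɣ, r, v, ʐ, ʒ, ɖ, b, ɟ, dʒ

Eliminate segments failing any feature: /ɲ, m, ŋ, ɳ, ɱ/ are [+nasal]; /q, ʈ, f, k, x, ʂ, t, ts, c, p/ are [−voice]; /ʎ, l/ are [+lateral]. The remaining /ɣ, r, v, ʐ, ʒ, ɖ, b, ɟ, dʒ/ satisfy [+voice], [−lateral], [−nasal].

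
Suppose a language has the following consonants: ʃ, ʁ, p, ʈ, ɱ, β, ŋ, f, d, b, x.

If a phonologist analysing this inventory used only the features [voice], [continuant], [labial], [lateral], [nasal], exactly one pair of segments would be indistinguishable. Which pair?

On the given features, /ʃ/ and /x/ have an identical profile: [-voice], [+continuant], [-labial], [-lateral], [-nasal]. No other two segments in the inventory coincide on all 5 features. (They do differ in [strident], [coronal] and [dorsal], which are not among the given features.)

ʃ, x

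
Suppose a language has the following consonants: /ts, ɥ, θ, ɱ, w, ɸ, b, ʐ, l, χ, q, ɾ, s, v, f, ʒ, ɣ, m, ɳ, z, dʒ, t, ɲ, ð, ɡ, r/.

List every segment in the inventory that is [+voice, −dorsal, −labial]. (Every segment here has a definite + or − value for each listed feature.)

Eliminate segments failing any feature: /ts, θ, ɸ, χ, q, s, f, t/ are [−voice]; /ɥ, w, ɣ, ɲ, ɡ/ are [+dorsal]; /ɱ, b, v, m/ are [+labial]. The remaining /ʐ, l, ɾ, ʒ, ɳ, z, dʒ, ð, r/ satisfy [+voice], [−dorsal], [−labial].

ʐ, l, ɾ, ʒ, ɳ, z, dʒ, ð, r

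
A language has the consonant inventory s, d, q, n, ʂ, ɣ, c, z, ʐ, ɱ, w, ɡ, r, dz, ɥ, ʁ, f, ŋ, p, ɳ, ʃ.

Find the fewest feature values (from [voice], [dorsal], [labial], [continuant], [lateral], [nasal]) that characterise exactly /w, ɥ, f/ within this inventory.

[+continuant, +labial]

/w, ɥ, f/ are all [+continuant], [+labial], and no other segment in the inventory matches both values. Dropping any one of them over-generates: [+labial] alone would also admit /ɱ, p/; [+continuant] alone would also admit /s, ʂ, ɣ, z, …/. No other single listed feature picks out exactly this set either, so fewer than two features will not do.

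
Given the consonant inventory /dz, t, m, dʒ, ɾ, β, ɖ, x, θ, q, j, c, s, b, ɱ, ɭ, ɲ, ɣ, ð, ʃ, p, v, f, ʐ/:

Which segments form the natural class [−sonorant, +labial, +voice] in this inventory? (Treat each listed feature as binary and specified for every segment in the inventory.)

β, b, v

Eliminate segments failing any feature: /dz, t, dʒ, ɖ, x, θ, q, c, s, ɣ, ð, ʃ, ʐ/ are [−labial]; /m, ɾ, j, ɱ, ɭ, ɲ/ are [+sonorant]; /p, f/ are [−voice]. The remaining /β, b, v/ satisfy [−sonorant], [+labial], [+voice].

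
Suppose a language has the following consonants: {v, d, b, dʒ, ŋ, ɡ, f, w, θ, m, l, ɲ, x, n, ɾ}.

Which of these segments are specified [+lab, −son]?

v, b, f

Eliminate segments failing any feature: /d, dʒ, ŋ, ɡ, θ, l, ɲ, x, n, ɾ/ are [−labial]; /w, m/ are [+sonorant]. The remaining /v, b, f/ satisfy [+labial], [−sonorant].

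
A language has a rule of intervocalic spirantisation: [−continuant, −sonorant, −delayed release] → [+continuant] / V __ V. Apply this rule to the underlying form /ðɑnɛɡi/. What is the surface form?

[ðɑnɛɣi]

The only segment in the rule's environment that also matches [−continuant, −sonorant, −delayed release] is /ɡ/. Applying [+continuant] turns the voiced velar stop into /ɣ/ (voiced velar fricative), giving [ðɑnɛɣi].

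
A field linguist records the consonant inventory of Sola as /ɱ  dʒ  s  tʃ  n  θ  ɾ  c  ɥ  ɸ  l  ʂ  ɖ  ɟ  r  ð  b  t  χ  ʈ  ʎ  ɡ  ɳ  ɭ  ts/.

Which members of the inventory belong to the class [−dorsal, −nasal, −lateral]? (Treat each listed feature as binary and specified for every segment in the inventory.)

Checking each segment against [−dorsal], [−nasal], [−lateral]: /dʒ/ (voiced postalveolar affricate), /s/ (voiceless alveolar fricative), /tʃ/ (voiceless postalveolar affricate), /θ/ (voiceless dental fricative), /ɾ/ (alveolar tap), /ɸ/ (voiceless bilabial fricative), among others, satisfy every feature; every other segment in the inventory fails at least one.

dʒ, s, tʃ, θ, ɾ, ɸ, ʂ, ɖ, r, ð, b, t, ʈ, ts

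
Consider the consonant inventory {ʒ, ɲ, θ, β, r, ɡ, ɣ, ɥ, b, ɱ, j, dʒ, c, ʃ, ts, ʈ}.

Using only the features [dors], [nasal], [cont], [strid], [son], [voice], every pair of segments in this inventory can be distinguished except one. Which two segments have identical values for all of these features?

j, ɥ

/j/ (palatal glide) and /ɥ/ (labial-palatal glide) are both [+dorsal], [−nasal], [+continuant], [−strident], [+sonorant], [+voice], so none of the listed features separates them. (They do differ in [labial] and [round], which are not among the given features.) Every other pair in the inventory differs on at least one listed feature.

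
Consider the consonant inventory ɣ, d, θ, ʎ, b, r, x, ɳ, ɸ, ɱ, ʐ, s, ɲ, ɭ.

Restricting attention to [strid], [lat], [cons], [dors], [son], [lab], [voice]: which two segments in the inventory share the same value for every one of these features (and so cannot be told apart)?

ɳ, r

On the given features, /ɳ/ and /r/ have an identical profile: [−strident], [−lateral], [+consonantal], [−dorsal], [+sonorant], [−labial], [+voice]. No other two segments in the inventory coincide on all 7 features. (They do differ in [nasal], [continuant] and [anterior], which are not among the given features.)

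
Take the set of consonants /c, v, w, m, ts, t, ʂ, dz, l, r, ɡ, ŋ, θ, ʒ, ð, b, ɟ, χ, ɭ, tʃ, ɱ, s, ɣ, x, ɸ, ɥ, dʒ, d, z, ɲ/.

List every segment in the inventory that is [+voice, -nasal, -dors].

v, dz, l, r, ʒ, ð, b, ɭ, dʒ, d, z

Eliminate segments failing any feature: /c, ts, t, ʂ, θ, χ, tʃ, s, x, ɸ/ are [-voice]; /w, ɡ, ɟ, ɣ, ɥ/ are [+dorsal]; /m, ŋ, ɱ, ɲ/ are [+nasal]. The remaining /v, dz, l, r, ʒ, ð, b, ɭ, dʒ, d, z/ satisfy [+voice], [-nasal], [-dorsal].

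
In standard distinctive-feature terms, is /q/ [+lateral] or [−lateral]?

[−lateral]

/q/ is the voiceless uvular stop. The feature [lateral] marks segments produced with airflow around the side(s) of the tongue; /q/ lacks this property, so it is [−lateral].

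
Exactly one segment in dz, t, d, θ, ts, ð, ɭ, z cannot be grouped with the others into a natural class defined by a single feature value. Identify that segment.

ɭ

The remaining segments after removing /ɭ/ share [+anterior]; /ɭ/ (retroflex lateral approximant) is [-anterior]. For every other candidate removal, the leftover set fails to share any single feature value that the removed segment lacks.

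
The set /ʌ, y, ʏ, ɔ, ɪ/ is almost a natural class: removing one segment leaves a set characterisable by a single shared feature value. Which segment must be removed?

y

[tense] groups all but one: /ʏ, ʌ, ɔ, ɪ/ share [-tense] while /y/ (high front rounded tense vowel) alone is [+tense]. Removing any other segment would not leave a single-feature class that excludes it.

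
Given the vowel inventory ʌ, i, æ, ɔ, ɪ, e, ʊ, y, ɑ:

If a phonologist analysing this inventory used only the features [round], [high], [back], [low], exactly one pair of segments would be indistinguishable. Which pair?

Both /i/ and /ɪ/ are [−round], [+high], [−back], [−low]. Since the list omits [tense] — which does distinguish the high front unrounded tense vowel from the high front unrounded lax vowel — this pair collapses; all other pairs remain distinct.

i, ɪ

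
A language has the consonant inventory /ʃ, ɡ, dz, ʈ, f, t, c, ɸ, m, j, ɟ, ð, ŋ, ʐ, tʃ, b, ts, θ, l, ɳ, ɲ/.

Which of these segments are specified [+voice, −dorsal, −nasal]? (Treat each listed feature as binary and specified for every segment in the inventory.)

dz, ð, ʐ, b, l

Eliminate segments failing any feature: /ʃ, ʈ, f, t, c, ɸ, tʃ, ts, θ/ are [−voice]; /ɡ, j, ɟ, ŋ, ɲ/ are [+dorsal]; /m, ɳ/ are [+nasal]. The remaining /dz, ð, ʐ, b, l/ satisfy [+voice], [−dorsal], [−nasal].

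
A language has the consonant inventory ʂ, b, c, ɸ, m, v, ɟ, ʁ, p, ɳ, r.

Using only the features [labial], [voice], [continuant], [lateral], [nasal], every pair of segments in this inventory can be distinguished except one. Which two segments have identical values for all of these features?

/r/ (alveolar trill) and /ʁ/ (voiced uvular fricative) are both [−labial], [+voice], [+continuant], [−lateral], [−nasal], so none of the listed features separates them. (They do differ in [coronal] and [dorsal], which are not among the given features.) Every other pair in the inventory differs on at least one listed feature.

r, ʁ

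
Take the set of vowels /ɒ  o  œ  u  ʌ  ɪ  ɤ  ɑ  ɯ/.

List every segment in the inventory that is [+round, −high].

Eliminate segments failing any feature: /u/ is [+high]; /ʌ, ɪ, ɤ, ɑ, ɯ/ are [−round]. The remaining /ɒ, o, œ/ satisfy [+round], [−high].

ɒ, o, œ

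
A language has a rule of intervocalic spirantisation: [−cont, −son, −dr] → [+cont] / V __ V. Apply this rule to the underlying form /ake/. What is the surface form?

The only segment in the rule's environment that also matches [−cont, −son, −dr] is /k/. Applying [+continuant] turns the voiceless velar stop into /x/ (voiceless velar fricative), giving [axe].

[axe]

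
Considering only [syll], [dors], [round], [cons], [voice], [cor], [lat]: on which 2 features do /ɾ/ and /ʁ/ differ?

The two segments share [−syllabic], [−round], [+consonantal], [+voice], [−lateral]. The only features from the list on which they differ: /ɾ/ is [+coronal] while /ʁ/ is [−coronal]; /ɾ/ is [−dorsal] while /ʁ/ is [+dorsal].

[coronal], [dorsal]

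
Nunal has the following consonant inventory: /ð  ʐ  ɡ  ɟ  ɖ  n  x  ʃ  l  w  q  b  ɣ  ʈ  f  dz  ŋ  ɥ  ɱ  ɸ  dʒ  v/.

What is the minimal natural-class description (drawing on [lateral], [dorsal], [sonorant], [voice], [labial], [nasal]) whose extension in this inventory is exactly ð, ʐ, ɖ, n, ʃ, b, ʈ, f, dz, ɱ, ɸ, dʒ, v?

[-lateral, -dorsal]

Every target segment is [-lateral], [-dorsal]; each remaining inventory member fails at least one of these. Each conjunct is needed — [-dorsal] alone would also admit /l/; [-lateral] alone would also admit /ɡ, ɟ, x, w, …/ — and no other single listed feature has exactly this extension, so two is the minimum.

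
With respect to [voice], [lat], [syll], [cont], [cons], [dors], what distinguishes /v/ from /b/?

The two segments share [+voice], [−lateral], [−syllabic], [+consonantal], [−dorsal]. The only feature from the list on which they differ: /v/ is [+continuant] while /b/ is [−continuant].

[continuant]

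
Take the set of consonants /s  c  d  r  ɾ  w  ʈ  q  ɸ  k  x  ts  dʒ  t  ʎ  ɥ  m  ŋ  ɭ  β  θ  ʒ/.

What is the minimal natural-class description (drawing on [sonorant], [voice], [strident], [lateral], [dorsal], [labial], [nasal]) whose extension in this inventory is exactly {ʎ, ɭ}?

[+lateral]

/ʎ, ɭ/ are exactly the [+lateral] segments in the inventory, so a single feature suffices.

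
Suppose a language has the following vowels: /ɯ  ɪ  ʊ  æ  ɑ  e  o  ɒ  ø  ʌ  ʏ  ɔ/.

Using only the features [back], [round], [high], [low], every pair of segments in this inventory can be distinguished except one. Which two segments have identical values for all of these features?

ɔ, o

Both /ɔ/ and /o/ are [+back], [+round], [−high], [−low]. Since the list omits [tense] — which does distinguish the mid back rounded lax vowel from the mid back rounded tense vowel — this pair collapses; all other pairs remain distinct.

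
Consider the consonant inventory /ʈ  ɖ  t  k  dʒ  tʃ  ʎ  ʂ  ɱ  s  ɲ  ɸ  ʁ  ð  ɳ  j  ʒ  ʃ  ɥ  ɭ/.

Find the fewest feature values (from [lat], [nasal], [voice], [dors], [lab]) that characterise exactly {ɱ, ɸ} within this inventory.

/ɱ, ɸ/ are all [+labial], [−dorsal], and no other segment in the inventory matches both values. Dropping any one of them over-generates: [−dorsal] alone would also admit /ʈ, ɖ, t, dʒ, …/; [+labial] alone would also admit /ɥ/. No other single listed feature picks out exactly this set either, so fewer than two features will not do.

[+lab, −dors]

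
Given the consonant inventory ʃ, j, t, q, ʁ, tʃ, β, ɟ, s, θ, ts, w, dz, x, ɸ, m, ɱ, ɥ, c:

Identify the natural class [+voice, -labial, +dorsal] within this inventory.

j, ʁ, ɟ

First, the [+voice] segments are /j, ʁ, β, ɟ, w, dz, m, ɱ, ɥ/.
Then [-labial] gives /j, ʁ, ɟ, dz/.
Then [+dorsal] leaves /j, ʁ, ɟ/.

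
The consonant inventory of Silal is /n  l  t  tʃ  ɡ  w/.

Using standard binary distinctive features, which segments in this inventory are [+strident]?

tʃ

The feature [strident] marks segments high-amplitude, high-frequency frication (the sibilants). In this inventory /tʃ/ has that property, so it is [+strident]; /n, l, t, ɡ, w/ are [-strident].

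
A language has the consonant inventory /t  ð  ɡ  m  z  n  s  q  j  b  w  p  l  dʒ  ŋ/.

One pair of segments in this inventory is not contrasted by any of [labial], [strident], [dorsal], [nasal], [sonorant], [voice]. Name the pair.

z, dʒ

/z/ (voiced alveolar fricative) and /dʒ/ (voiced postalveolar affricate) are both [-labial], [+strident], [-dorsal], [-nasal], [-sonorant], [+voice], so none of the listed features separates them. (They do differ in [continuant], [anterior] and [distributed], which are not among the given features.) Every other pair in the inventory differs on at least one listed feature.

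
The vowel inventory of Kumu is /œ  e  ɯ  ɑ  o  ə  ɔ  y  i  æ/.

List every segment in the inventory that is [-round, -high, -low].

e, ə

The [-round] segments are /e, ɯ, ɑ, ə, i, æ/.
Of those, [-high] gives /e, ɑ, ə, æ/.
Intersecting with [-low] leaves /e, ə/.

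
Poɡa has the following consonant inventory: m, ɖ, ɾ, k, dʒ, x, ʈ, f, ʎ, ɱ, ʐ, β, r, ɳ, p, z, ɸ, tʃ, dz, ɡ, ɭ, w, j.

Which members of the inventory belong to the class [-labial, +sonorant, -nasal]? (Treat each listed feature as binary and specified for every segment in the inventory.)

ɾ, ʎ, r, ɭ, j

Checking each segment against [-labial], [+sonorant], [-nasal]: /ɾ/ (alveolar tap), /ʎ/ (palatal lateral approximant), /r/ (alveolar trill), /ɭ/ (retroflex lateral approximant), /j/ (palatal glide) satisfy every feature; every other segment in the inventory fails at least one.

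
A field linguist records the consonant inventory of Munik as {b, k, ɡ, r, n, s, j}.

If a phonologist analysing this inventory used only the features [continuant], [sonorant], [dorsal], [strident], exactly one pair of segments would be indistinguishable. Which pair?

/k/ (voiceless velar stop) and /ɡ/ (voiced velar stop) are both [-continuant], [-sonorant], [+dorsal], [-strident], so none of the listed features separates them. (They do differ in [voice], which is not among the given features.) Every other pair in the inventory differs on at least one listed feature.

k, ɡ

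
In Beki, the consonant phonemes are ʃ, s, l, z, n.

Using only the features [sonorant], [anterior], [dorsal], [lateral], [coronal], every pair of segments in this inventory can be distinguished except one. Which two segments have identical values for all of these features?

/s/ (voiceless alveolar fricative) and /z/ (voiced alveolar fricative) are both [-sonorant], [+anterior], [-dorsal], [-lateral], [+coronal], so none of the listed features separates them. (They do differ in [voice], which is not among the given features.) Every other pair in the inventory differs on at least one listed feature.

s, z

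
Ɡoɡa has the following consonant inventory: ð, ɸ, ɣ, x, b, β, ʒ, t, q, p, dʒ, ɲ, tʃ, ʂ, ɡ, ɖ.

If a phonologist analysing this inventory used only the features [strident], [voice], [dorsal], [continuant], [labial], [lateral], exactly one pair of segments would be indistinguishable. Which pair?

Both /ɡ/ and /ɲ/ are [−strident], [+voice], [+dorsal], [−continuant], [−labial], [−lateral]. Since the list omits [sonorant], [nasal] and [back] — which do distinguish the voiced velar stop from the palatal nasal — this pair collapses; all other pairs remain distinct.

ɡ, ɲ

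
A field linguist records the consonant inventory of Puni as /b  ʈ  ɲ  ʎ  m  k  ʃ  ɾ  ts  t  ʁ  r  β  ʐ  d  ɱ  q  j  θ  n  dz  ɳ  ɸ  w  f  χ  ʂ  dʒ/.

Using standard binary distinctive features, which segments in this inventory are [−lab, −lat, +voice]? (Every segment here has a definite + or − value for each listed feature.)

ɲ, ɾ, ʁ, r, ʐ, d, j, n, dz, ɳ, dʒ

The [−labial] segments are /ʈ, ɲ, ʎ, k, ʃ, ɾ, ts, t, ʁ, r, ʐ, d, q, j, θ, n, dz, ɳ, χ, ʂ, dʒ/.
Among these, [−lateral] gives /ʈ, ɲ, k, ʃ, ɾ, ts, t, ʁ, r, ʐ, d, q, j, θ, n, dz, ɳ, χ, ʂ, dʒ/.
Then [+voice] leaves /ɲ, ɾ, ʁ, r, ʐ, d, j, n, dz, ɳ, dʒ/.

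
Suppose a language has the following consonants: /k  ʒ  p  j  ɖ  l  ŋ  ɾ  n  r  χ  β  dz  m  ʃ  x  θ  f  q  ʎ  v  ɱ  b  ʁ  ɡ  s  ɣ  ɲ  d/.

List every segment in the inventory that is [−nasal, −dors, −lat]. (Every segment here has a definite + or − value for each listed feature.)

First, the [−nasal] segments are /k, ʒ, p, j, ɖ, l, ɾ, r, χ, β, dz, ʃ, x, θ, f, q, ʎ, v, b, ʁ, ɡ, s, ɣ, d/.
Intersecting with [−dorsal] gives /ʒ, p, ɖ, l, ɾ, r, β, dz, ʃ, θ, f, v, b, s, d/.
Within that set, [−lateral] leaves /ʒ, p, ɖ, ɾ, r, β, dz, ʃ, θ, f, v, b, s, d/.

ʒ, p, ɖ, ɾ, r, β, dz, ʃ, θ, f, v, b, s, d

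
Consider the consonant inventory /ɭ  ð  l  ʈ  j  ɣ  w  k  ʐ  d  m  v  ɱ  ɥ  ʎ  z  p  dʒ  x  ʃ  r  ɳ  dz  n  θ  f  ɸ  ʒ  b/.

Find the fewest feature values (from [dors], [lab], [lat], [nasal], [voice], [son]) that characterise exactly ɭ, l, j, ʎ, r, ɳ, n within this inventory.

The class [+sonorant], [-labial] has exactly /ɭ, l, j, ʎ, r, ɳ, n/ as its extension in this inventory. No smaller conjunction from the listed features achieves this: [-labial] alone would also admit /ð, ʈ, ɣ, k, …/; [+sonorant] alone would also admit /w, m, ɱ, ɥ/; and checking the remaining single features turns up none with this extension.

[+son, -lab]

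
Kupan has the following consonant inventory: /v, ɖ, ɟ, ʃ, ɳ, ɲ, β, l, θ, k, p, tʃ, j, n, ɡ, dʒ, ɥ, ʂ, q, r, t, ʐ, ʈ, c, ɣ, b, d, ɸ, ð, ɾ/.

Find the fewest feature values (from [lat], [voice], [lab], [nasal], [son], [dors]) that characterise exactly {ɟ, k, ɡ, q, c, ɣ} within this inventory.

[-son, +dors]

/ɟ, k, ɡ, q, c, ɣ/ are all [-sonorant], [+dorsal], and no other segment in the inventory matches both values. Dropping any one of them over-generates: [+dorsal] alone would also admit /ɲ, j, ɥ/; [-sonorant] alone would also admit /v, ɖ, ʃ, β, …/. No other single listed feature picks out exactly this set either, so fewer than two features will not do.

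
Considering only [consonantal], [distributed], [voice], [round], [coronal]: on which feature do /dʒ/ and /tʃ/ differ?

/dʒ/ (voiced postalveolar affricate) and /tʃ/ (voiceless postalveolar affricate) agree on [+consonantal], [+distributed], [-round], [+coronal]. They differ on [voice] (/dʒ/ [+], /tʃ/ [-]).

[voice]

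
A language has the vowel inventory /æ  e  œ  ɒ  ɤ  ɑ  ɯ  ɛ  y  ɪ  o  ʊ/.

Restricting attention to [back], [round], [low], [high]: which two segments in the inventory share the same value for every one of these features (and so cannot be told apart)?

ɛ, e

Both /ɛ/ and /e/ are [-back], [-round], [-low], [-high]. Since the list omits [tense] — which does distinguish the mid front unrounded lax vowel from the mid front unrounded tense vowel — this pair collapses; all other pairs remain distinct.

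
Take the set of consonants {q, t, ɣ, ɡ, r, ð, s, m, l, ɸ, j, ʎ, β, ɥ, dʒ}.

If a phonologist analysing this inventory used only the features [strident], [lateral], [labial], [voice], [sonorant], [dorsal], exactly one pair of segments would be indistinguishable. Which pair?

Both /ɡ/ and /ɣ/ are [-strident], [-lateral], [-labial], [+voice], [-sonorant], [+dorsal]. Since the list omits [continuant] — which does distinguish the voiced velar stop from the voiced velar fricative — this pair collapses; all other pairs remain distinct.

ɡ, ɣ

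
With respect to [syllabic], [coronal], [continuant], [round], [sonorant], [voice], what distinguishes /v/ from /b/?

/v/ (voiced labiodental fricative) and /b/ (voiced bilabial stop) agree on [−syllabic], [−coronal], [−round], [−sonorant], [+voice]. They differ on [continuant] (/v/ [+], /b/ [−]).

[continuant]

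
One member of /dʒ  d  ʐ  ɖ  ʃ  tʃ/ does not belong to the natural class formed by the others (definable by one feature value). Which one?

/tʃ, dʒ, ʐ, ʃ, ɖ/ are all [−anterior], but /d/ (voiced alveolar stop) is [+anterior]. No other single segment can be removed to leave a set sharing one feature value that the removed segment lacks, so /d/ is the odd one out.

d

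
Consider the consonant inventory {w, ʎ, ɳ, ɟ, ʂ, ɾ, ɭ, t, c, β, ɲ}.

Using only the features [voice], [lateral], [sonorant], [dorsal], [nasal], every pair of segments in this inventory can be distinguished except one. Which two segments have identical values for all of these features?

ʂ, t

On the given features, /ʂ/ and /t/ have an identical profile: [-voice], [-lateral], [-sonorant], [-dorsal], [-nasal]. No other two segments in the inventory coincide on all 5 features. (They do differ in [continuant], [strident] and [anterior], which are not among the given features.)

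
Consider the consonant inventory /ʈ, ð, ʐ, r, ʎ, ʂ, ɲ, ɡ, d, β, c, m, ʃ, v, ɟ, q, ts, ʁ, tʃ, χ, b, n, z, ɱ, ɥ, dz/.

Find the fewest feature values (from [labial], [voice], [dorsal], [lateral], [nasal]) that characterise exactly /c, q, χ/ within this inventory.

Every target segment is [-voice], [+dorsal]; each remaining inventory member fails at least one of these. Each conjunct is needed — [+dorsal] alone would also admit /ʎ, ɲ, ɡ, ɟ, …/; [-voice] alone would also admit /ʈ, ʂ, ʃ, ts, …/ — and no other single listed feature has exactly this extension, so two is the minimum.

[-voice, +dorsal]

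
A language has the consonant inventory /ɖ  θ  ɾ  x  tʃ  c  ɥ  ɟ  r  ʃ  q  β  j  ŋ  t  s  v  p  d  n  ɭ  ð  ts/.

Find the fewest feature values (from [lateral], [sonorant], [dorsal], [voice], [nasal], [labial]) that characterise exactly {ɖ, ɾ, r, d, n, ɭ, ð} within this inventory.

The class [+voice], [-labial], [-dorsal] has exactly /ɖ, ɾ, r, d, n, ɭ, ð/ as its extension in this inventory. No smaller conjunction from the listed features achieves this: [-labial, -dorsal] alone would also admit /θ, tʃ, ʃ, t, …/; [+voice, -dorsal] alone would also admit /β, v/; [+voice, -labial] alone would also admit /ɟ, j, ŋ/; and checking the remaining two-feature bundles turns up none with this extension.

[+voice, -labial, -dorsal]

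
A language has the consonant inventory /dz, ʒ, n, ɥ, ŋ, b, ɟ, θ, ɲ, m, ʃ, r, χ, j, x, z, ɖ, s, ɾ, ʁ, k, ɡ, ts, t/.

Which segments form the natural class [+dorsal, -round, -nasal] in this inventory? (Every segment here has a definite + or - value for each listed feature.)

ɟ, χ, j, x, ʁ, k, ɡ

First, the [+dorsal] segments are /ɥ, ŋ, ɟ, ɲ, χ, j, x, ʁ, k, ɡ/.
Within that set, [-round] gives /ŋ, ɟ, ɲ, χ, j, x, ʁ, k, ɡ/.
Of those, [-nasal] leaves /ɟ, χ, j, x, ʁ, k, ɡ/.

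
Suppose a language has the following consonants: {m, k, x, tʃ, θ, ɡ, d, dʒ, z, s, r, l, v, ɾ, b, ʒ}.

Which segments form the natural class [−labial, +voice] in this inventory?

Eliminate segments failing any feature: /m, v, b/ are [+labial]; /k, x, tʃ, θ, s/ are [−voice]. The remaining /ɡ, d, dʒ, z, r, l, ɾ, ʒ/ satisfy [−labial], [+voice].

ɡ, d, dʒ, z, r, l, ɾ, ʒ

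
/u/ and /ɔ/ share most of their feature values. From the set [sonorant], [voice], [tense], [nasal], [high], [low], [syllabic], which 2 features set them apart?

[high], [tense]

/u/ (high back rounded tense vowel) and /ɔ/ (mid back rounded lax vowel) agree on [+sonorant], [+voice], [−nasal], [−low], [+syllabic]. They differ on [high] (/u/ [+], /ɔ/ [−]), [tense] (/u/ [+], /ɔ/ [−]).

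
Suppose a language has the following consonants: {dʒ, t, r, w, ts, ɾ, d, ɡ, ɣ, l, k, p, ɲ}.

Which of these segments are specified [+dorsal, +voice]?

w, ɡ, ɣ, ɲ

Among the inventory, the [+dorsal] segments are /w, ɡ, ɣ, k, ɲ/.
Of those, [+voice] leaves /w, ɡ, ɣ, ɲ/.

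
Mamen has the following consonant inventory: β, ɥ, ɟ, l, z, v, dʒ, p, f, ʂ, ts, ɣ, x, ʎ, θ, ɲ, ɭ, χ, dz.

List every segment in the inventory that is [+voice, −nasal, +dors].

ɥ, ɟ, ɣ, ʎ

Checking each segment against [+voice], [−nasal], [+dorsal]: /ɥ/ (labial-palatal glide), /ɟ/ (voiced palatal stop), /ɣ/ (voiced velar fricative), /ʎ/ (palatal lateral approximant) satisfy every feature; every other segment in the inventory fails at least one.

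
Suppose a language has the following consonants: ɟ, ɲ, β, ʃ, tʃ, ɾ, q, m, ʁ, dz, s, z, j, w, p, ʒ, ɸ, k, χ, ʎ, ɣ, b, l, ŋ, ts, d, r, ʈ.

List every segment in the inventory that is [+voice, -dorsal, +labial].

β, m, b

Eliminate segments failing any feature: /ɟ, ɲ, ʁ, j, w, ʎ, ɣ, ŋ/ are [+dorsal]; /ʃ, tʃ, q, s, p, ɸ, k, χ, ts, ʈ/ are [-voice]; /ɾ, dz, z, ʒ, l, d, r/ are [-labial]. The remaining /β, m, b/ satisfy [+voice], [-dorsal], [+labial].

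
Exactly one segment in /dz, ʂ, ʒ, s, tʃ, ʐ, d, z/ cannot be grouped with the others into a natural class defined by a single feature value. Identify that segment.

/ʂ, ʒ, tʃ, z, ʐ, s, dz/ are all [+strident], but /d/ (voiced alveolar stop) is [-strident]. No other single segment can be removed to leave a set sharing one feature value that the removed segment lacks, so /d/ is the odd one out.

d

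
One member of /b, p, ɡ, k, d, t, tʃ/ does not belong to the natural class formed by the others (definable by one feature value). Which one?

/b, k, ɡ, d, p, t/ are all [−delayed release], but /tʃ/ (voiceless postalveolar affricate) is [+delayed release]. No other single segment can be removed to leave a set sharing one feature value that the removed segment lacks, so /tʃ/ is the odd one out.

tʃ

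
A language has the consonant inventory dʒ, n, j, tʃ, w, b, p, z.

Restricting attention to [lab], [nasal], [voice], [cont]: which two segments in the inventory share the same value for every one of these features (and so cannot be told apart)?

Both /j/ and /z/ are [−labial], [−nasal], [+voice], [+continuant]. Since the list omits [sonorant], [strident] and [dorsal] — which do distinguish the palatal glide from the voiced alveolar fricative — this pair collapses; all other pairs remain distinct.

j, z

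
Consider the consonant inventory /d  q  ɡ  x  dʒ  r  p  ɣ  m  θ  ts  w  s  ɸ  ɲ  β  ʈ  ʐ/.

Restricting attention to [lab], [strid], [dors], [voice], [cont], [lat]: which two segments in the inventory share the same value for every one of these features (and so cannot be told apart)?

ɡ, ɲ

Both /ɡ/ and /ɲ/ are [−labial], [−strident], [+dorsal], [+voice], [−continuant], [−lateral]. Since the list omits [sonorant], [nasal] and [back] — which do distinguish the voiced velar stop from the palatal nasal — this pair collapses; all other pairs remain distinct.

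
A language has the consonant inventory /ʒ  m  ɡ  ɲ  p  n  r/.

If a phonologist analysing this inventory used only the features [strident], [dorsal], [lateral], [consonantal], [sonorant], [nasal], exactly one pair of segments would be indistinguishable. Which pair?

/m/ (bilabial nasal) and /n/ (alveolar nasal) are both [-strident], [-dorsal], [-lateral], [+consonantal], [+sonorant], [+nasal], so none of the listed features separates them. (They do differ in [labial] and [coronal], which are not among the given features.) Every other pair in the inventory differs on at least one listed feature.

m, n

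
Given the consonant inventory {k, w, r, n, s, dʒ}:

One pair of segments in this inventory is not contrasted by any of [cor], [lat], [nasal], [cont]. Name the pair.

s, r

On the given features, /s/ and /r/ have an identical profile: [+coronal], [−lateral], [−nasal], [+continuant]. No other two segments in the inventory coincide on all 4 features. (They do differ in [sonorant], [voice] and [strident], which are not among the given features.)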